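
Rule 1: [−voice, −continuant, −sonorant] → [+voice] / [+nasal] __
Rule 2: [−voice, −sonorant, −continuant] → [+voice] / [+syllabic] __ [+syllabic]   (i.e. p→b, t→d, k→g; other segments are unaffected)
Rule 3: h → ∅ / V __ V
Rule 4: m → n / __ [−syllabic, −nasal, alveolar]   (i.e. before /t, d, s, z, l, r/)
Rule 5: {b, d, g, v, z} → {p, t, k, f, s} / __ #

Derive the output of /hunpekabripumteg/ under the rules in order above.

Rule 1 (post-nasal voicing): /p/ is a voiceless stop immediately after the nasal /n/, so it voices to [b]. /t/ is a voiceless stop immediately after the nasal /m/, so it voices to [d]. /hunpekabripumteg/ → hunbekabripumdeg.
Rule 2 (intervocalic voicing): /k/ is a voiceless stop between vowels /e/ and /a/, so it voices to [g]. /p/ is a voiceless stop between vowels /i/ and /u/, so it voices to [b]. /hunbekabripumdeg/ → hunbegabribumdeg.
Rule 3 (intervocalic h-deletion): no segment meets the environment; /hunbegabribumdeg/ is unchanged.
Rule 4 (nasal place assimilation): /m/ precedes the alveolar consonant /d/, so it assimilates in place to [n]. /hunbegabribumdeg/ → hunbegabribundeg.
Rule 5 (final devoicing): /g/ is a voiced obstruent in word-final position, so it devoices to [k]. /hunbegabribundeg/ → hunbegabribundek.

hunbegabribundek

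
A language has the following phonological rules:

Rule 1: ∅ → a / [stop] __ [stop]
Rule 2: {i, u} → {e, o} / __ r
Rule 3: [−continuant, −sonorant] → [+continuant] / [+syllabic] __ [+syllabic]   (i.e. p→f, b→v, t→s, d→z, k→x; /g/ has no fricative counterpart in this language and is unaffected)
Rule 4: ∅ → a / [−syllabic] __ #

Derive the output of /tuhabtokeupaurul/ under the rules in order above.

Rule 1 (stop-cluster a-epenthesis): /b/ and /t/ form a stop–stop cluster, so [a] is inserted between them. /tuhabtokeupaurul/ → tuhabatokeupaurul.
Rule 2 (pre-rhotic lowering): /u/ is a high vowel immediately before /r/, so it lowers to [o]. /tuhabatokeupaurul/ → tuhabatokeupaorul.
Rule 3 (intervocalic spirantization): /b/ is a stop between vowels /a/ and /a/, so it spirantizes to the fricative [v]. /t/ is a stop between vowels /a/ and /o/, so it spirantizes to the fricative [s]. /k/ is a stop between vowels /o/ and /e/, so it spirantizes to the fricative [x]. /p/ is a stop between vowels /u/ and /a/, so it spirantizes to the fricative [f]. /tuhabatokeupaorul/ → tuhavasoxeufaorul.
Rule 4 (final a-epenthesis): the form ends in the consonant /l/, so [a] is inserted word-finally. /tuhavasoxeufaorul/ → tuhavasoxeufaorula.

tuhavasoxeufaorula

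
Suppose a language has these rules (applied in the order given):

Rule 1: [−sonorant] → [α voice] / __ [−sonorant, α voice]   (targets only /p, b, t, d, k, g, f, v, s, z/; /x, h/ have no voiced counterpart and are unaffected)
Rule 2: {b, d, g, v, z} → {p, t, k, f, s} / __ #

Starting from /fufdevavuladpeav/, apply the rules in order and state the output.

fuvdevavulatpeaf

Rule 1 (regressive voicing assimilation): /f/ precedes the voiced obstruent /d/, so it voices to [v] by assimilation. /d/ precedes the voiceless obstruent /p/, so it devoices to [t] by assimilation. /fufdevavuladpeav/ → fuvdevavulatpeav.
Rule 2 (final devoicing): /v/ is a voiced obstruent in word-final position, so it devoices to [f]. /fuvdevavulatpeav/ → fuvdevavulatpeaf.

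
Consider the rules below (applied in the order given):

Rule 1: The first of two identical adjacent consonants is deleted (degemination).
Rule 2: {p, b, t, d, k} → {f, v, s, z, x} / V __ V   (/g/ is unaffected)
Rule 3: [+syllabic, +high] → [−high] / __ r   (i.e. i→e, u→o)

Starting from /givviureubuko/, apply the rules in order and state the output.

givioreuvuxo

Rule 1 (degemination): /vv/ is a geminate; the first /v/ deletes. /givviureubuko/ → giviureubuko.
Rule 2 (intervocalic spirantization): /b/ is a stop between vowels /u/ and /u/, so it spirantizes to the fricative [v]. /k/ is a stop between vowels /u/ and /o/, so it spirantizes to the fricative [x]. /giviureubuko/ → giviureuvuxo.
Rule 3 (pre-rhotic lowering): /u/ is a high vowel immediately before /r/, so it lowers to [o]. /giviureuvuxo/ → givioreuvuxo.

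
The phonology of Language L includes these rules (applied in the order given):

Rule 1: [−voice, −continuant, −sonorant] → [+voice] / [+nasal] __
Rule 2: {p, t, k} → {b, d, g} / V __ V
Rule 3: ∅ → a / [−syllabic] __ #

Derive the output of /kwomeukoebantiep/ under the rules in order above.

kwomeugoebandiepa

Rule 1 (post-nasal voicing): /t/ is a voiceless stop immediately after the nasal /n/, so it voices to [d]. /kwomeukoebantiep/ → kwomeukoebandiep.
Rule 2 (intervocalic voicing): /k/ is a voiceless stop between vowels /u/ and /o/, so it voices to [g]. /kwomeukoebandiep/ → kwomeugoebandiep.
Rule 3 (final a-epenthesis): the form ends in the consonant /p/, so [a] is inserted word-finally. /kwomeugoebandiep/ → kwomeugoebandiepa.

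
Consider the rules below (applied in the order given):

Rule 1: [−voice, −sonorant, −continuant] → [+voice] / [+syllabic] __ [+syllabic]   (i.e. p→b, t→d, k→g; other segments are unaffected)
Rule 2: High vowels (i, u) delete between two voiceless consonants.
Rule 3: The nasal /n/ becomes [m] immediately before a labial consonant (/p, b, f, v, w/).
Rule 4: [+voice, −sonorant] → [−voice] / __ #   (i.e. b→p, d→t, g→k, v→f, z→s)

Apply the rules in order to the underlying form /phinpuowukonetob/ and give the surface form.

phimpuowugonedop

Rule 1 (intervocalic voicing): /k/ is a voiceless stop between vowels /u/ and /o/, so it voices to [g]. /t/ is a voiceless stop between vowels /e/ and /o/, so it voices to [d]. /phinpuowukonetob/ → phinpuowugonedob.
Rule 2 (high vowel syncope): no segment meets the environment; /phinpuowugonedob/ is unchanged.
Rule 3 (nasal place assimilation): /n/ precedes the labial consonant /p/, so it assimilates in place to [m]. /phinpuowugonedob/ → phimpuowugonedob.
Rule 4 (final devoicing): /b/ is a voiced obstruent in word-final position, so it devoices to [p]. /phimpuowugonedob/ → phimpuowugonedop.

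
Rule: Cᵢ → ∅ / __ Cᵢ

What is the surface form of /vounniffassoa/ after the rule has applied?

/nn/ is a geminate; the first /n/ deletes.
/ff/ is a geminate; the first /f/ deletes.
/ss/ is a geminate; the first /s/ deletes.
The other instances of /v/, /n/, /f/, /s/ do not occur in the required environment and remain unchanged.
Surface form: [vounifasoa].

vounifasoa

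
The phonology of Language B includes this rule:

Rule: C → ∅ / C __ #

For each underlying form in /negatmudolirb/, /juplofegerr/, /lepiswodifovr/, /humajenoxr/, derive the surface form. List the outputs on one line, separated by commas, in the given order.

negatmudolir, juplofeger, lepiswodifov, humajenox

/negatmudolirb/: /b/ is the second consonant of a word-final cluster /rb/, so it deletes. → [negatmudolir].
/juplofegerr/: /r/ is the second consonant of a word-final cluster /rr/, so it deletes. → [juplofeger].
/lepiswodifovr/: /r/ is the second consonant of a word-final cluster /vr/, so it deletes. → [lepiswodifov].
/humajenoxr/: /r/ is the second consonant of a word-final cluster /xr/, so it deletes. → [humajenox].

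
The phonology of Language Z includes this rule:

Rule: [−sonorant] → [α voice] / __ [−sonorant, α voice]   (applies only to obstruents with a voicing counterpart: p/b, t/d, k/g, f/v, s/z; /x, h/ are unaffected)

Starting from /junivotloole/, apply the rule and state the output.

No segment of /junivotloole/ meets the structural description of the rule, so the form surfaces unchanged.

junivotloole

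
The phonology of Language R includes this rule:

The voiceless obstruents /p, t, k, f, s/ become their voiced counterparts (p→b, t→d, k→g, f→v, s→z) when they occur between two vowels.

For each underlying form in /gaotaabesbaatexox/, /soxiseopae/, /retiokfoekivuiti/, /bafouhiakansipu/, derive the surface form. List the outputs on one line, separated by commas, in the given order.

gaodaabesbaadexox, soxizeobae, rediokfoegivuidi, bavouhiagansibu

/gaotaabesbaatexox/: /t/ is a voiceless obstruent between vowels /o/ and /a/, so it voices to [d]. /t/ is a voiceless obstruent between vowels /a/ and /e/, so it voices to [d]. → [gaodaabesbaadexox].
/soxiseopae/: /s/ is a voiceless obstruent between vowels /i/ and /e/, so it voices to [z]. /p/ is a voiceless obstruent between vowels /o/ and /a/, so it voices to [b]. → [soxizeobae].
/retiokfoekivuiti/: /t/ is a voiceless obstruent between vowels /e/ and /i/, so it voices to [d]. /k/ is a voiceless obstruent between vowels /e/ and /i/, so it voices to [g]. /t/ is a voiceless obstruent between vowels /i/ and /i/, so it voices to [d]. → [rediokfoegivuidi].
/bafouhiakansipu/: /f/ is a voiceless obstruent between vowels /a/ and /o/, so it voices to [v]. /k/ is a voiceless obstruent between vowels /a/ and /a/, so it voices to [g]. /p/ is a voiceless obstruent between vowels /i/ and /u/, so it voices to [b]. → [bavouhiagansibu].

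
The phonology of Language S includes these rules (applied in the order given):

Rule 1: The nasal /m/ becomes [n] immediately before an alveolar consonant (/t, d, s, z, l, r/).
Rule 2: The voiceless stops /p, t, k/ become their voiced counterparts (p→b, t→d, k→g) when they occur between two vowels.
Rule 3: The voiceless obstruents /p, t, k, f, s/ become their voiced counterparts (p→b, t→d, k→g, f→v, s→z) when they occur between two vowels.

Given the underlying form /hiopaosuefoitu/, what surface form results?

hiobaozuevoidu

Rule 1 (nasal place assimilation): no segment meets the environment; /hiopaosuefoitu/ is unchanged.
Rule 2 (intervocalic voicing): /p/ is a voiceless stop between vowels /o/ and /a/, so it voices to [b]. /t/ is a voiceless stop between vowels /i/ and /u/, so it voices to [d]. /hiopaosuefoitu/ → hiobaosuefoidu.
Rule 3 (intervocalic voicing): /s/ is a voiceless obstruent between vowels /o/ and /u/, so it voices to [z]. /f/ is a voiceless obstruent between vowels /e/ and /o/, so it voices to [v]. /hiobaosuefoidu/ → hiobaozuevoidu.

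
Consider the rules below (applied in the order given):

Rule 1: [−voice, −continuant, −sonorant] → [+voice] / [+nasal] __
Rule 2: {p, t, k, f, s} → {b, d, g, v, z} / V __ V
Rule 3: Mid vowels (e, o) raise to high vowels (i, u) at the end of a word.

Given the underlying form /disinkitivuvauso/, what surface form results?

dizingidivuvauzu

Rule 1 (post-nasal voicing): /k/ is a voiceless stop immediately after the nasal /n/, so it voices to [g]. /disinkitivuvauso/ → disingitivuvauso.
Rule 2 (intervocalic voicing): /s/ is a voiceless obstruent between vowels /i/ and /i/, so it voices to [z]. /t/ is a voiceless obstruent between vowels /i/ and /i/, so it voices to [d]. /s/ is a voiceless obstruent between vowels /u/ and /o/, so it voices to [z]. /disingitivuvauso/ → dizingidivuvauzo.
Rule 3 (final vowel raising): /o/ is a mid vowel in word-final position, so it raises to [u]. /dizingidivuvauzo/ → dizingidivuvauzu.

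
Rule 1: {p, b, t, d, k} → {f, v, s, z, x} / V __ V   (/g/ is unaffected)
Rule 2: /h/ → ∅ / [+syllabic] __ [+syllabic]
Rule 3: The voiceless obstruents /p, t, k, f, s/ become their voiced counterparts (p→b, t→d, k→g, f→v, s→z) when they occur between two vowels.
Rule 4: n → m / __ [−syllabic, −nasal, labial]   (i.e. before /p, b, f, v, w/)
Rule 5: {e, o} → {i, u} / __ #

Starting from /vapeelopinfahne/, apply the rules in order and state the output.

vaveelovimfahni

Rule 1 (intervocalic spirantization): /p/ is a stop between vowels /a/ and /e/, so it spirantizes to the fricative [f]. /p/ is a stop between vowels /o/ and /i/, so it spirantizes to the fricative [f]. /vapeelopinfahne/ → vafeelofinfahne.
Rule 2 (intervocalic h-deletion): no segment meets the environment; /vafeelofinfahne/ is unchanged.
Rule 3 (intervocalic voicing): /f/ is a voiceless obstruent between vowels /a/ and /e/, so it voices to [v]. /f/ is a voiceless obstruent between vowels /o/ and /i/, so it voices to [v]. /vafeelofinfahne/ → vaveelovinfahne.
Rule 4 (nasal place assimilation): /n/ precedes the labial consonant /f/, so it assimilates in place to [m]. /vaveelovinfahne/ → vaveelovimfahne.
Rule 5 (final vowel raising): /e/ is a mid vowel in word-final position, so it raises to [i]. /vaveelovimfahne/ → vaveelovimfahni.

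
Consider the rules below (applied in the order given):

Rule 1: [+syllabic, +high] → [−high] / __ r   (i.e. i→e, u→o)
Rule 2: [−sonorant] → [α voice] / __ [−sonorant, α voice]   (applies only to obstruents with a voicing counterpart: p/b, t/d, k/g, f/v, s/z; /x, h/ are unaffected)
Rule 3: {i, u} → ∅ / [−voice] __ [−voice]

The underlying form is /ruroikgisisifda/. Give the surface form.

Rule 1 (pre-rhotic lowering): /u/ is a high vowel immediately before /r/, so it lowers to [o]. /ruroikgisisifda/ → roroikgisisifda.
Rule 2 (regressive voicing assimilation): /k/ precedes the voiced obstruent /g/, so it voices to [g] by assimilation. /f/ precedes the voiced obstruent /d/, so it voices to [v] by assimilation. /roroikgisisifda/ → roroiggisisivda.
Rule 3 (high vowel syncope): /i/ is a high vowel flanked by voiceless consonants /s/ and /s/, so it deletes. /roroiggisisivda/ → roroiggissivda.

roroiggissivda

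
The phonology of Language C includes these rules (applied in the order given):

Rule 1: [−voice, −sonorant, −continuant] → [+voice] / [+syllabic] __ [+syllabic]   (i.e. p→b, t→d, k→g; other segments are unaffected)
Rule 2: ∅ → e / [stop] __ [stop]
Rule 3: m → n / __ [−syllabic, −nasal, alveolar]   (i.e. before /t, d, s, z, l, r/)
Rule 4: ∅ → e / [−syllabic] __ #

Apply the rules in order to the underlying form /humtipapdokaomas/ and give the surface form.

Rule 1 (intervocalic voicing): /p/ is a voiceless stop between vowels /i/ and /a/, so it voices to [b]. /k/ is a voiceless stop between vowels /o/ and /a/, so it voices to [g]. /humtipapdokaomas/ → humtibapdogaomas.
Rule 2 (stop-cluster e-epenthesis): /p/ and /d/ form a stop–stop cluster, so [e] is inserted between them. /humtibapdogaomas/ → humtibapedogaomas.
Rule 3 (nasal place assimilation): /m/ precedes the alveolar consonant /t/, so it assimilates in place to [n]. /humtibapedogaomas/ → huntibapedogaomas.
Rule 4 (final e-epenthesis): the form ends in the consonant /s/, so [e] is inserted word-finally. /huntibapedogaomas/ → huntibapedogaomase.

huntibapedogaomase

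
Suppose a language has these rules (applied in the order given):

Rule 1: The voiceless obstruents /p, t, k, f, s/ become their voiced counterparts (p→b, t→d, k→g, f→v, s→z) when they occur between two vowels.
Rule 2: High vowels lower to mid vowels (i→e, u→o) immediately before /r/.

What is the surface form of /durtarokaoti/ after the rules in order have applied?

Rule 1 (intervocalic voicing): /k/ is a voiceless obstruent between vowels /o/ and /a/, so it voices to [g]. /t/ is a voiceless obstruent between vowels /o/ and /i/, so it voices to [d]. /durtarokaoti/ → durtarogaodi.
Rule 2 (pre-rhotic lowering): /u/ is a high vowel immediately before /r/, so it lowers to [o]. /durtarogaodi/ → dortarogaodi.

dortarogaodi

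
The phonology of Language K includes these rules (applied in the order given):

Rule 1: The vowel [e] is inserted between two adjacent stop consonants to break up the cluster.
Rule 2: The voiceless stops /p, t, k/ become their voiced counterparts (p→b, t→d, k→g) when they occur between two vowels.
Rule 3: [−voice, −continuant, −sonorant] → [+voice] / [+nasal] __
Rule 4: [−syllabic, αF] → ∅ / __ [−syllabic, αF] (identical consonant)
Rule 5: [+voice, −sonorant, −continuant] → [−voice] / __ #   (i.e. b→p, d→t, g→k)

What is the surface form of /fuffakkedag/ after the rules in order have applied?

fufagegedak

Rule 1 (stop-cluster e-epenthesis): /k/ and /k/ form a stop–stop cluster, so [e] is inserted between them. /fuffakkedag/ → fuffakekedag.
Rule 2 (intervocalic voicing): /k/ is a voiceless stop between vowels /a/ and /e/, so it voices to [g]. /k/ is a voiceless stop between vowels /e/ and /e/, so it voices to [g]. /fuffakekedag/ → fuffagegedag.
Rule 3 (post-nasal voicing): no segment meets the environment; /fuffagegedag/ is unchanged.
Rule 4 (degemination): /ff/ is a geminate; the first /f/ deletes. /fuffagegedag/ → fufagegedag.
Rule 5 (final devoicing): /g/ is a voiced stop in word-final position, so it devoices to [k]. /fufagegedag/ → fufagegedak.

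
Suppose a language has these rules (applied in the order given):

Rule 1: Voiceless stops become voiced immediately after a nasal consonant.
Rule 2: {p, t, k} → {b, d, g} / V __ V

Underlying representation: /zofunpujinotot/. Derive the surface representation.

zofunbujinodot

Rule 1 (post-nasal voicing): /p/ is a voiceless stop immediately after the nasal /n/, so it voices to [b]. /zofunpujinotot/ → zofunbujinotot.
Rule 2 (intervocalic voicing): /t/ is a voiceless stop between vowels /o/ and /o/, so it voices to [d]. /zofunbujinotot/ → zofunbujinodot.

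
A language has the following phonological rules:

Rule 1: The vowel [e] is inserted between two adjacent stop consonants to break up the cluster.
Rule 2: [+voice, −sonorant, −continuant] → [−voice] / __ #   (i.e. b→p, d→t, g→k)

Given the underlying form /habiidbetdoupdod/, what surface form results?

Rule 1 (stop-cluster e-epenthesis): /d/ and /b/ form a stop–stop cluster, so [e] is inserted between them. /t/ and /d/ form a stop–stop cluster, so [e] is inserted between them. /p/ and /d/ form a stop–stop cluster, so [e] is inserted between them. /habiidbetdoupdod/ → habiidebetedoupedod.
Rule 2 (final devoicing): /d/ is a voiced stop in word-final position, so it devoices to [t]. /habiidebetedoupedod/ → habiidebetedoupedot.

habiidebetedoupedot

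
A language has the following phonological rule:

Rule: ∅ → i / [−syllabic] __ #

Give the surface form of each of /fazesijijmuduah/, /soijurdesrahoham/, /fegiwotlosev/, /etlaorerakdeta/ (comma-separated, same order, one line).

fazesijijmuduahi, soijurdesrahohami, fegiwotlosevi, etlaorerakdeta

/fazesijijmuduah/: the form ends in the consonant /h/, so [i] is inserted word-finally. → [fazesijijmuduahi].
/soijurdesrahoham/: the form ends in the consonant /m/, so [i] is inserted word-finally. → [soijurdesrahohami].
/fegiwotlosev/: the form ends in the consonant /v/, so [i] is inserted word-finally. → [fegiwotlosevi].
/etlaorerakdeta/: the rule's environment is not met; surfaces unchanged as [etlaorerakdeta].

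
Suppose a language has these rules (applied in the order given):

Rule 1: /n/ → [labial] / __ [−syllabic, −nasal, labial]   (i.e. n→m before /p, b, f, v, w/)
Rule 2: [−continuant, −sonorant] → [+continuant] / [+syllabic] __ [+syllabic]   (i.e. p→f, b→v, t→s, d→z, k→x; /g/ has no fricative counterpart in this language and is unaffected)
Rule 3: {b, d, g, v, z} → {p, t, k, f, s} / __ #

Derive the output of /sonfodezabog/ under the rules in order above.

somfozezavok

Rule 1 (nasal place assimilation): /n/ precedes the labial consonant /f/, so it assimilates in place to [m]. /sonfodezabog/ → somfodezabog.
Rule 2 (intervocalic spirantization): /d/ is a stop between vowels /o/ and /e/, so it spirantizes to the fricative [z]. /b/ is a stop between vowels /a/ and /o/, so it spirantizes to the fricative [v]. /somfodezabog/ → somfozezavog.
Rule 3 (final devoicing): /g/ is a voiced obstruent in word-final position, so it devoices to [k]. /somfozezavog/ → somfozezavok.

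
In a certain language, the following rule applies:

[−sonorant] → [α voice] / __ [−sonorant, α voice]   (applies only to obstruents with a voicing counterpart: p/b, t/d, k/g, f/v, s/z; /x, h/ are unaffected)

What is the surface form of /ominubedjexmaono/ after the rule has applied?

No segment of /ominubedjexmaono/ meets the structural description of the rule, so the form surfaces unchanged.

ominubedjexmaono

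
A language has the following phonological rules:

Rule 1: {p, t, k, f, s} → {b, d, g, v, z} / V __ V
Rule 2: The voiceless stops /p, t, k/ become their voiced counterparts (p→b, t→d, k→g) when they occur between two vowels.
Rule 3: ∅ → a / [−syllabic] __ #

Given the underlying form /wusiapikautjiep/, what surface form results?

Rule 1 (intervocalic voicing): /s/ is a voiceless obstruent between vowels /u/ and /i/, so it voices to [z]. /p/ is a voiceless obstruent between vowels /a/ and /i/, so it voices to [b]. /k/ is a voiceless obstruent between vowels /i/ and /a/, so it voices to [g]. /wusiapikautjiep/ → wuziabigautjiep.
Rule 2 (intervocalic voicing): no segment meets the environment; /wuziabigautjiep/ is unchanged.
Rule 3 (final a-epenthesis): the form ends in the consonant /p/, so [a] is inserted word-finally. /wuziabigautjiep/ → wuziabigautjiepa.

wuziabigautjiepa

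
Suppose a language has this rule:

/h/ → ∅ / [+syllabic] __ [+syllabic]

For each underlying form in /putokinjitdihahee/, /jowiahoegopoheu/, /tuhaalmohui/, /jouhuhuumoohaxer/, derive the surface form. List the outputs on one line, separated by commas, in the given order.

/putokinjitdihahee/: /h/ occurs between vowels /i/ and /a/, so it deletes. /h/ occurs between vowels /a/ and /e/, so it deletes. → [putokinjitdiaee].
/jowiahoegopoheu/: /h/ occurs between vowels /a/ and /o/, so it deletes. /h/ occurs between vowels /o/ and /e/, so it deletes. → [jowiaoegopoeu].
/tuhaalmohui/: /h/ occurs between vowels /u/ and /a/, so it deletes. /h/ occurs between vowels /o/ and /u/, so it deletes. → [tuaalmoui].
/jouhuhuumoohaxer/: /h/ occurs between vowels /u/ and /u/, so it deletes. /h/ occurs between vowels /u/ and /u/, so it deletes. /h/ occurs between vowels /o/ and /a/, so it deletes. → [jouuuumooaxer].

putokinjitdiaee, jowiaoegopoeu, tuaalmoui, jouuuumooaxer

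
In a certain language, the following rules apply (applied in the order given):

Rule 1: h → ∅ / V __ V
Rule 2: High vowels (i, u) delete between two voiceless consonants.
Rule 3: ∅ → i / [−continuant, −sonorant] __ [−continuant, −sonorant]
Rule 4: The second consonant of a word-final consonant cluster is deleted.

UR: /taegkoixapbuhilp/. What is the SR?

taegikoixapibuil

Rule 1 (intervocalic h-deletion): /h/ occurs between vowels /u/ and /i/, so it deletes. /taegkoixapbuhilp/ → taegkoixapbuilp.
Rule 2 (high vowel syncope): no segment meets the environment; /taegkoixapbuilp/ is unchanged.
Rule 3 (stop-cluster i-epenthesis): /g/ and /k/ form a stop–stop cluster, so [i] is inserted between them. /p/ and /b/ form a stop–stop cluster, so [i] is inserted between them. /taegkoixapbuilp/ → taegikoixapibuilp.
Rule 4 (final cluster simplification): /p/ is the second consonant of a word-final cluster /lp/, so it deletes. /taegikoixapibuilp/ → taegikoixapibuil.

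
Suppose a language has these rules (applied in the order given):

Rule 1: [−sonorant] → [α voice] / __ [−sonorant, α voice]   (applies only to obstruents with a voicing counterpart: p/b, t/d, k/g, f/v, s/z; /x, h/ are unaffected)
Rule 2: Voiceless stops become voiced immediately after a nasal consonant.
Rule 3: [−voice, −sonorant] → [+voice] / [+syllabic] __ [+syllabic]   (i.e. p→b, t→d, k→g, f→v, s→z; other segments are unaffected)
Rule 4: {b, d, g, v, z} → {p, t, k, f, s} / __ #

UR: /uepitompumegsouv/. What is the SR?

uebidombumeksouf

Rule 1 (regressive voicing assimilation): /g/ precedes the voiceless obstruent /s/, so it devoices to [k] by assimilation. /uepitompumegsouv/ → uepitompumeksouv.
Rule 2 (post-nasal voicing): /p/ is a voiceless stop immediately after the nasal /m/, so it voices to [b]. /uepitompumeksouv/ → uepitombumeksouv.
Rule 3 (intervocalic voicing): /p/ is a voiceless obstruent between vowels /e/ and /i/, so it voices to [b]. /t/ is a voiceless obstruent between vowels /i/ and /o/, so it voices to [d]. /uepitombumeksouv/ → uebidombumeksouv.
Rule 4 (final devoicing): /v/ is a voiced obstruent in word-final position, so it devoices to [f]. /uebidombumeksouv/ → uebidombumeksouf.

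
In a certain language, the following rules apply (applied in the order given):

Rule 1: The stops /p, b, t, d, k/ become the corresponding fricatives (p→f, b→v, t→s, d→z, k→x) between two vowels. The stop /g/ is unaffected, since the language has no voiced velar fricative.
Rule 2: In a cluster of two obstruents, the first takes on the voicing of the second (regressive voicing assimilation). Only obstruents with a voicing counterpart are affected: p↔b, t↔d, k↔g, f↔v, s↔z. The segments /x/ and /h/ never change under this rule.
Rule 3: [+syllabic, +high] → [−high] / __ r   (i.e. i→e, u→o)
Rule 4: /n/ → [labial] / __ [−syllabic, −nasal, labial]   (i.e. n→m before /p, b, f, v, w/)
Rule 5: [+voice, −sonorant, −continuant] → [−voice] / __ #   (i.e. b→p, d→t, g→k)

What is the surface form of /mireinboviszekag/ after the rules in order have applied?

Rule 1 (intervocalic spirantization): /k/ is a stop between vowels /e/ and /a/, so it spirantizes to the fricative [x]. /mireinboviszekag/ → mireinboviszexag.
Rule 2 (regressive voicing assimilation): /s/ precedes the voiced obstruent /z/, so it voices to [z] by assimilation. /mireinboviszexag/ → mireinbovizzexag.
Rule 3 (pre-rhotic lowering): /i/ is a high vowel immediately before /r/, so it lowers to [e]. /mireinbovizzexag/ → mereinbovizzexag.
Rule 4 (nasal place assimilation): /n/ precedes the labial consonant /b/, so it assimilates in place to [m]. /mereinbovizzexag/ → mereimbovizzexag.
Rule 5 (final devoicing): /g/ is a voiced stop in word-final position, so it devoices to [k]. /mereimbovizzexag/ → mereimbovizzexak.

mereimbovizzexak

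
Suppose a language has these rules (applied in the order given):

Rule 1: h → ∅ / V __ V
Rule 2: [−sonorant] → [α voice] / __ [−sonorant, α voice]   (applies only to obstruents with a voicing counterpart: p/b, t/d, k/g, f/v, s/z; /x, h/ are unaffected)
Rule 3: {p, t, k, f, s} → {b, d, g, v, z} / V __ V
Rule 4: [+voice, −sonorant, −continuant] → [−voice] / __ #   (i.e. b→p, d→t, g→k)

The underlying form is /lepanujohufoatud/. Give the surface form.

lebanujouvoadut

Rule 1 (intervocalic h-deletion): /h/ occurs between vowels /o/ and /u/, so it deletes. /lepanujohufoatud/ → lepanujoufoatud.
Rule 2 (regressive voicing assimilation): no segment meets the environment; /lepanujoufoatud/ is unchanged.
Rule 3 (intervocalic voicing): /p/ is a voiceless obstruent between vowels /e/ and /a/, so it voices to [b]. /f/ is a voiceless obstruent between vowels /u/ and /o/, so it voices to [v]. /t/ is a voiceless obstruent between vowels /a/ and /u/, so it voices to [d]. /lepanujoufoatud/ → lebanujouvoadud.
Rule 4 (final devoicing): /d/ is a voiced stop in word-final position, so it devoices to [t]. /lebanujouvoadud/ → lebanujouvoadut.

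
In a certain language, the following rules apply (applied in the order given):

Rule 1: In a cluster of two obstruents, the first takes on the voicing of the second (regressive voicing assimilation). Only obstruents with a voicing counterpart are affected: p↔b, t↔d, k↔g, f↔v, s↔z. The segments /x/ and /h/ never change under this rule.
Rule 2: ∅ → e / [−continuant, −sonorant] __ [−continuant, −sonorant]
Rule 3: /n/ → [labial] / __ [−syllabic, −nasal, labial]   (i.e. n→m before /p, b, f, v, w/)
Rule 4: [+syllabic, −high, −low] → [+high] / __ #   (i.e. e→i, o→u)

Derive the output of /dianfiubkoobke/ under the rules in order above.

Rule 1 (regressive voicing assimilation): /b/ precedes the voiceless obstruent /k/, so it devoices to [p] by assimilation. /b/ precedes the voiceless obstruent /k/, so it devoices to [p] by assimilation. /dianfiubkoobke/ → dianfiupkoopke.
Rule 2 (stop-cluster e-epenthesis): /p/ and /k/ form a stop–stop cluster, so [e] is inserted between them. /p/ and /k/ form a stop–stop cluster, so [e] is inserted between them. /dianfiupkoopke/ → dianfiupekoopeke.
Rule 3 (nasal place assimilation): /n/ precedes the labial consonant /f/, so it assimilates in place to [m]. /dianfiupekoopeke/ → diamfiupekoopeke.
Rule 4 (final vowel raising): /e/ is a mid vowel in word-final position, so it raises to [i]. /diamfiupekoopeke/ → diamfiupekoopeki.

diamfiupekoopeki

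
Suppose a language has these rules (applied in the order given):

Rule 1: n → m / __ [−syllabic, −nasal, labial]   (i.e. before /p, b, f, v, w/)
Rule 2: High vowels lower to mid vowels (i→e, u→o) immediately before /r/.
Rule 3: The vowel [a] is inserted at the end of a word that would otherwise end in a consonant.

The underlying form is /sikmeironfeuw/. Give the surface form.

sikmeeromfeuwa

Rule 1 (nasal place assimilation): /n/ precedes the labial consonant /f/, so it assimilates in place to [m]. /sikmeironfeuw/ → sikmeiromfeuw.
Rule 2 (pre-rhotic lowering): /i/ is a high vowel immediately before /r/, so it lowers to [e]. /sikmeiromfeuw/ → sikmeeromfeuw.
Rule 3 (final a-epenthesis): the form ends in the consonant /w/, so [a] is inserted word-finally. /sikmeeromfeuw/ → sikmeeromfeuwa.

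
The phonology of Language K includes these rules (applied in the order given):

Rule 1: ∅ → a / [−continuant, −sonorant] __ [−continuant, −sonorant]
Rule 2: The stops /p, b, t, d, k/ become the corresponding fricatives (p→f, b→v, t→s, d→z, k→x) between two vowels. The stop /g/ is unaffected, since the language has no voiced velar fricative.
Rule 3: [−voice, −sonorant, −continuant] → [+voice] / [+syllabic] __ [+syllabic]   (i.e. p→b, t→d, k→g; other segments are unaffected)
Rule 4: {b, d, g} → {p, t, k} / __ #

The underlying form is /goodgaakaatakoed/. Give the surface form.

goozagaaxaasaxoet

Rule 1 (stop-cluster a-epenthesis): /d/ and /g/ form a stop–stop cluster, so [a] is inserted between them. /goodgaakaatakoed/ → goodagaakaatakoed.
Rule 2 (intervocalic spirantization): /d/ is a stop between vowels /o/ and /a/, so it spirantizes to the fricative [z]. /k/ is a stop between vowels /a/ and /a/, so it spirantizes to the fricative [x]. /t/ is a stop between vowels /a/ and /a/, so it spirantizes to the fricative [s]. /k/ is a stop between vowels /a/ and /o/, so it spirantizes to the fricative [x]. /goodagaakaatakoed/ → goozagaaxaasaxoed.
Rule 3 (intervocalic voicing): no segment meets the environment; /goozagaaxaasaxoed/ is unchanged.
Rule 4 (final devoicing): /d/ is a voiced stop in word-final position, so it devoices to [t]. /goozagaaxaasaxoed/ → goozagaaxaasaxoet.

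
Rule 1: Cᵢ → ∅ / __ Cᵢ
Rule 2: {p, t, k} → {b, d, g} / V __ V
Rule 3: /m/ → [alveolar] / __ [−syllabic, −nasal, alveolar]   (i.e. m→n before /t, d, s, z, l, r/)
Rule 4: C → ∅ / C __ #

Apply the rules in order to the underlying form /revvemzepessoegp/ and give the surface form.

Rule 1 (degemination): /vv/ is a geminate; the first /v/ deletes. /ss/ is a geminate; the first /s/ deletes. /revvemzepessoegp/ → revemzepesoegp.
Rule 2 (intervocalic voicing): /p/ is a voiceless stop between vowels /e/ and /e/, so it voices to [b]. /revemzepesoegp/ → revemzebesoegp.
Rule 3 (nasal place assimilation): /m/ precedes the alveolar consonant /z/, so it assimilates in place to [n]. /revemzebesoegp/ → revenzebesoegp.
Rule 4 (final cluster simplification): /p/ is the second consonant of a word-final cluster /gp/, so it deletes. /revenzebesoegp/ → revenzebesoeg.

revenzebesoeg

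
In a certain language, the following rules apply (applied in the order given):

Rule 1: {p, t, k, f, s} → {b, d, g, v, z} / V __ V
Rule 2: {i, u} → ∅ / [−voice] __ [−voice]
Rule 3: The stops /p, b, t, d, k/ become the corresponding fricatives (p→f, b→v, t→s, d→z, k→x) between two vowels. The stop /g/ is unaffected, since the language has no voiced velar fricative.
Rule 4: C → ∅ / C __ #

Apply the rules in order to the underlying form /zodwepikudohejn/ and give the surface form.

Rule 1 (intervocalic voicing): /p/ is a voiceless obstruent between vowels /e/ and /i/, so it voices to [b]. /k/ is a voiceless obstruent between vowels /i/ and /u/, so it voices to [g]. /zodwepikudohejn/ → zodwebigudohejn.
Rule 2 (high vowel syncope): no segment meets the environment; /zodwebigudohejn/ is unchanged.
Rule 3 (intervocalic spirantization): /b/ is a stop between vowels /e/ and /i/, so it spirantizes to the fricative [v]. /d/ is a stop between vowels /u/ and /o/, so it spirantizes to the fricative [z]. /zodwebigudohejn/ → zodweviguzohejn.
Rule 4 (final cluster simplification): /n/ is the second consonant of a word-final cluster /jn/, so it deletes. /zodweviguzohejn/ → zodweviguzohej.

zodweviguzohej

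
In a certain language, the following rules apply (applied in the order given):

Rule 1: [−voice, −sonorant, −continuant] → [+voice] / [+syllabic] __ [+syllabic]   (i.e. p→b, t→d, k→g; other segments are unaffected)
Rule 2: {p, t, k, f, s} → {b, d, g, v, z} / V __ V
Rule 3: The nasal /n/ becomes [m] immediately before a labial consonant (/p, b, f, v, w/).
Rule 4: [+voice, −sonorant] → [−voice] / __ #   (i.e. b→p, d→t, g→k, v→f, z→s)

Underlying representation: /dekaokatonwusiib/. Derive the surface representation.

Rule 1 (intervocalic voicing): /k/ is a voiceless stop between vowels /e/ and /a/, so it voices to [g]. /k/ is a voiceless stop between vowels /o/ and /a/, so it voices to [g]. /t/ is a voiceless stop between vowels /a/ and /o/, so it voices to [d]. /dekaokatonwusiib/ → degaogadonwusiib.
Rule 2 (intervocalic voicing): /s/ is a voiceless obstruent between vowels /u/ and /i/, so it voices to [z]. /degaogadonwusiib/ → degaogadonwuziib.
Rule 3 (nasal place assimilation): /n/ precedes the labial consonant /w/, so it assimilates in place to [m]. /degaogadonwuziib/ → degaogadomwuziib.
Rule 4 (final devoicing): /b/ is a voiced obstruent in word-final position, so it devoices to [p]. /degaogadomwuziib/ → degaogadomwuziip.

degaogadomwuziip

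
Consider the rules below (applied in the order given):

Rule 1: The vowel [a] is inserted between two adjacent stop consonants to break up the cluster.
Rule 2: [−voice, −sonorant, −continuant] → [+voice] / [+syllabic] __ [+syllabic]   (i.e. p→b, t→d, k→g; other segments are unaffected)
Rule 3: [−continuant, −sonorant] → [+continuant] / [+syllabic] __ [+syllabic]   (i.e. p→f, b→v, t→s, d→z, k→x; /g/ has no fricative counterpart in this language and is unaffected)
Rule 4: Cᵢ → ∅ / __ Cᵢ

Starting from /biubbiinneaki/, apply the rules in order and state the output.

biuvaviineagi

Rule 1 (stop-cluster a-epenthesis): /b/ and /b/ form a stop–stop cluster, so [a] is inserted between them. /biubbiinneaki/ → biubabiinneaki.
Rule 2 (intervocalic voicing): /k/ is a voiceless stop between vowels /a/ and /i/, so it voices to [g]. /biubabiinneaki/ → biubabiinneagi.
Rule 3 (intervocalic spirantization): /b/ is a stop between vowels /u/ and /a/, so it spirantizes to the fricative [v]. /b/ is a stop between vowels /a/ and /i/, so it spirantizes to the fricative [v]. /biubabiinneagi/ → biuvaviinneagi.
Rule 4 (degemination): /nn/ is a geminate; the first /n/ deletes. /biuvaviinneagi/ → biuvaviineagi.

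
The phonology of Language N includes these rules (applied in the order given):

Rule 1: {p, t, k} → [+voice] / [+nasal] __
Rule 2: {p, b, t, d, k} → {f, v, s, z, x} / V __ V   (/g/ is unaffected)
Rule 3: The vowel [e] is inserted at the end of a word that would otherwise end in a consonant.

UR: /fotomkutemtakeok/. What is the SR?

Rule 1 (post-nasal voicing): /k/ is a voiceless stop immediately after the nasal /m/, so it voices to [g]. /t/ is a voiceless stop immediately after the nasal /m/, so it voices to [d]. /fotomkutemtakeok/ → fotomgutemdakeok.
Rule 2 (intervocalic spirantization): /t/ is a stop between vowels /o/ and /o/, so it spirantizes to the fricative [s]. /t/ is a stop between vowels /u/ and /e/, so it spirantizes to the fricative [s]. /k/ is a stop between vowels /a/ and /e/, so it spirantizes to the fricative [x]. /fotomgutemdakeok/ → fosomgusemdaxeok.
Rule 3 (final e-epenthesis): the form ends in the consonant /k/, so [e] is inserted word-finally. /fosomgusemdaxeok/ → fosomgusemdaxeoke.

fosomgusemdaxeoke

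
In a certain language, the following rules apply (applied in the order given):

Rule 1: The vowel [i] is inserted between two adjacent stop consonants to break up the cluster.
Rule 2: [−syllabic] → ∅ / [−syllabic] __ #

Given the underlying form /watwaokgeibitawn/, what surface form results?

Rule 1 (stop-cluster i-epenthesis): /k/ and /g/ form a stop–stop cluster, so [i] is inserted between them. /watwaokgeibitawn/ → watwaokigeibitawn.
Rule 2 (final cluster simplification): /n/ is the second consonant of a word-final cluster /wn/, so it deletes. /watwaokigeibitawn/ → watwaokigeibitaw.

watwaokigeibitaw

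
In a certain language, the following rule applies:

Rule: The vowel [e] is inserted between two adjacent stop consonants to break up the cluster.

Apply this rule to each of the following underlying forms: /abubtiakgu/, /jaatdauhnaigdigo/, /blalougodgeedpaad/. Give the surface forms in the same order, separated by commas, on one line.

abubetiakegu, jaatedauhnaigedigo, blalougodegeedepaad

/abubtiakgu/: /b/ and /t/ form a stop–stop cluster, so [e] is inserted between them. /k/ and /g/ form a stop–stop cluster, so [e] is inserted between them. → [abubetiakegu].
/jaatdauhnaigdigo/: /t/ and /d/ form a stop–stop cluster, so [e] is inserted between them. /g/ and /d/ form a stop–stop cluster, so [e] is inserted between them. → [jaatedauhnaigedigo].
/blalougodgeedpaad/: /d/ and /g/ form a stop–stop cluster, so [e] is inserted between them. /d/ and /p/ form a stop–stop cluster, so [e] is inserted between them. → [blalougodegeedepaad].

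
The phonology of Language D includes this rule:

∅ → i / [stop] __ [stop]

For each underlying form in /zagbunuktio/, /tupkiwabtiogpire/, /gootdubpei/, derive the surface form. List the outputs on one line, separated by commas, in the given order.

/zagbunuktio/: /g/ and /b/ form a stop–stop cluster, so [i] is inserted between them. /k/ and /t/ form a stop–stop cluster, so [i] is inserted between them. → [zagibunukitio].
/tupkiwabtiogpire/: /p/ and /k/ form a stop–stop cluster, so [i] is inserted between them. /b/ and /t/ form a stop–stop cluster, so [i] is inserted between them. /g/ and /p/ form a stop–stop cluster, so [i] is inserted between them. → [tupikiwabitiogipire].
/gootdubpei/: /t/ and /d/ form a stop–stop cluster, so [i] is inserted between them. /b/ and /p/ form a stop–stop cluster, so [i] is inserted between them. → [gootidubipei].

zagibunukitio, tupikiwabitiogipire, gootidubipei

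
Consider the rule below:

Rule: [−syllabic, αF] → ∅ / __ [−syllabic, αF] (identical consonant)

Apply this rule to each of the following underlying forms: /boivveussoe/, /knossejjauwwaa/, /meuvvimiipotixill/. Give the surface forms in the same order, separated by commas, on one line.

boiveusoe, knosejauwaa, meuvimiipotixil

/boivveussoe/: /vv/ is a geminate; the first /v/ deletes. /ss/ is a geminate; the first /s/ deletes. → [boiveusoe].
/knossejjauwwaa/: /ss/ is a geminate; the first /s/ deletes. /jj/ is a geminate; the first /j/ deletes. /ww/ is a geminate; the first /w/ deletes. → [knosejauwaa].
/meuvvimiipotixill/: /vv/ is a geminate; the first /v/ deletes. /ll/ is a geminate; the first /l/ deletes. → [meuvimiipotixil].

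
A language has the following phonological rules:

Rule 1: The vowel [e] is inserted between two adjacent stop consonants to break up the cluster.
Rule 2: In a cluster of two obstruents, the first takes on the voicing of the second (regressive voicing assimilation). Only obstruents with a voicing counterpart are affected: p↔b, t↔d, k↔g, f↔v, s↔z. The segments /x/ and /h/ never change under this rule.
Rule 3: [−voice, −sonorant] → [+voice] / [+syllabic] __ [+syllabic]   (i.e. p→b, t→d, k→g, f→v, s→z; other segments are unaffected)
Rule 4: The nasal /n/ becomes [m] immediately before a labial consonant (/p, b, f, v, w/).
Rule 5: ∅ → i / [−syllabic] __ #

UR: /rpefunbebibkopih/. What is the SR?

Rule 1 (stop-cluster e-epenthesis): /b/ and /k/ form a stop–stop cluster, so [e] is inserted between them. /rpefunbebibkopih/ → rpefunbebibekopih.
Rule 2 (regressive voicing assimilation): no segment meets the environment; /rpefunbebibekopih/ is unchanged.
Rule 3 (intervocalic voicing): /f/ is a voiceless obstruent between vowels /e/ and /u/, so it voices to [v]. /k/ is a voiceless obstruent between vowels /e/ and /o/, so it voices to [g]. /p/ is a voiceless obstruent between vowels /o/ and /i/, so it voices to [b]. /rpefunbebibekopih/ → rpevunbebibegobih.
Rule 4 (nasal place assimilation): /n/ precedes the labial consonant /b/, so it assimilates in place to [m]. /rpevunbebibegobih/ → rpevumbebibegobih.
Rule 5 (final i-epenthesis): the form ends in the consonant /h/, so [i] is inserted word-finally. /rpevumbebibegobih/ → rpevumbebibegobihi.

rpevumbebibegobihi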